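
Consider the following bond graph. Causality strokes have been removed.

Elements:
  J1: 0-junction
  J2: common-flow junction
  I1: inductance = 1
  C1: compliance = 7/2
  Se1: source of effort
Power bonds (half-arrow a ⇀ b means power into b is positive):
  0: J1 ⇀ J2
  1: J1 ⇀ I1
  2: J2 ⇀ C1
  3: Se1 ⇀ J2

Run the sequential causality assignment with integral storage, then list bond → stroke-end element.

#3 |J2  (source Se1 imposes e)
#1 |I1  (I1: I, integral causality)
#0 |J1  (only one effort-in slot at J1)
#2 |J2  (J2 flow already set via bond 0)

β0 |J1
β1 |I1
β2 |J2
β3 |J2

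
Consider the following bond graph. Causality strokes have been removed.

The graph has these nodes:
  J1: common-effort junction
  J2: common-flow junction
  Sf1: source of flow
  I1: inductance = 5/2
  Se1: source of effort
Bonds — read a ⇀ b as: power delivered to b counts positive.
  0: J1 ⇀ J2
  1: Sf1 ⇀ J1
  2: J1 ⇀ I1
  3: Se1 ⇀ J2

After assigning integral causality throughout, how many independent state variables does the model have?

b1 |Sf1  (Sf1 fixes flow; stroke at Sf1)
b3 |J2  (Se1 (Se) sets effort on bond)
b0 |J1  (J2: last free bond brings flow in)
b2 |I1  (J1: bond 0 brought effort, rest push out)

1  (I1 all integral)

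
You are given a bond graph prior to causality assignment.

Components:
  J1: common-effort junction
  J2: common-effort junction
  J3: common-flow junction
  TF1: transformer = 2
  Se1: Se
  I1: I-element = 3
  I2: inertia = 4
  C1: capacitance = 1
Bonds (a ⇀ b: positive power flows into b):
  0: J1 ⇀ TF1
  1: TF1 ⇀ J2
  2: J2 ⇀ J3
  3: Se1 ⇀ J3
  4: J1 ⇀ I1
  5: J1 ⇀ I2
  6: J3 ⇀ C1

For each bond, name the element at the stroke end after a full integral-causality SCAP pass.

#3 stroke→J3  (Se1: effort source, stroke at far end)
#4 stroke→I1  (I1: I, integral causality)
#5 stroke→I2  (I2: I, integral causality)
#0 stroke→J1  (closing 0-jn rule on J1)
#1 stroke→TF1  (TF1 one-in-one-out from 0)
#2 stroke→J2  (only one effort-in slot at J2)
#6 stroke→J3  (J3: bond 2 brought flow, rest push out)

bond 0 stroke→J1
bond 1 stroke→TF1
bond 2 stroke→J2
bond 3 stroke→J3
bond 4 stroke→I1
bond 5 stroke→I2
bond 6 stroke→J3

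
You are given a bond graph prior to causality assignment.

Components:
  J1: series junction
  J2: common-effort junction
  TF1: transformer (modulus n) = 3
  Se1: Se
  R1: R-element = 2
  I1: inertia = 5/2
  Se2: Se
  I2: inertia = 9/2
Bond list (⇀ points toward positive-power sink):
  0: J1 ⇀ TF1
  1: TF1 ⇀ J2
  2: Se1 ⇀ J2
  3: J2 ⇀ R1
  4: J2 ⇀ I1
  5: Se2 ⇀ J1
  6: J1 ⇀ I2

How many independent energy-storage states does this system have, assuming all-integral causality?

β2 stroke→J2  (Se1 (Se) sets effort on bond)
β5 stroke→J1  (Se2: effort source, stroke at far end)
β1 stroke→TF1  (J2: bond 2 brought effort, rest push out)
β3 stroke→R1  (0-jn J2 has e-setter on 2)
β4 stroke→I1  (0-jn J2 has e-setter on 2)
β0 stroke→J1  (TF1: transformer flips bond 1)
β6 stroke→I2  (J1: last free bond brings flow in)

2  (I1, I2 all integral)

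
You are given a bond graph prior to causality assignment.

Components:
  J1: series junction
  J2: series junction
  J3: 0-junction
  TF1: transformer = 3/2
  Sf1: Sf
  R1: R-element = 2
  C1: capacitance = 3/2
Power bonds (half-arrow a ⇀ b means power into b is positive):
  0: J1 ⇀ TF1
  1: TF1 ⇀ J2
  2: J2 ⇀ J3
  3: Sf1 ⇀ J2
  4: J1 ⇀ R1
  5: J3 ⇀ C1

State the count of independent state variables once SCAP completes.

1  (C1 all integral)

β3 stroke at Sf1  (Sf1 (Sf) sets flow on bond)
β1 stroke at J2  (1-jn J2 has f-setter on 3)
β2 stroke at J2  (1-jn J2 has f-setter on 3)
β5 stroke at J3  (only one effort-in slot at J3)
β0 stroke at TF1  (through TF1, causality passes straight; one stroke at TF1)
β4 stroke at J1  (1-jn J1 has f-setter on 0)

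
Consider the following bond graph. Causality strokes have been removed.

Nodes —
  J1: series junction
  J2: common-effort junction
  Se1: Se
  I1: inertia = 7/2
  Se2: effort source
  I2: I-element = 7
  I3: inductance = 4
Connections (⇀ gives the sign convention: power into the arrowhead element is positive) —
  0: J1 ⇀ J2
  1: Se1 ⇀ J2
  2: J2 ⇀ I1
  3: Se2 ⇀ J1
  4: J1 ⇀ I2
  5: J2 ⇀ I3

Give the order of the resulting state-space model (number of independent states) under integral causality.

β1 →J2  (Se1 (Se) sets effort on bond)
β3 →J1  (Se2: effort source, stroke at far end)
β0 →J1  (common-e at J2 fixed by 1)
β2 →I1  (0-jn J2 has e-setter on 1)
β5 →I3  (0-jn J2 has e-setter on 1)
β4 →I2  (J1 needs exactly one f-in)

3  (I1, I2, I3 all integral)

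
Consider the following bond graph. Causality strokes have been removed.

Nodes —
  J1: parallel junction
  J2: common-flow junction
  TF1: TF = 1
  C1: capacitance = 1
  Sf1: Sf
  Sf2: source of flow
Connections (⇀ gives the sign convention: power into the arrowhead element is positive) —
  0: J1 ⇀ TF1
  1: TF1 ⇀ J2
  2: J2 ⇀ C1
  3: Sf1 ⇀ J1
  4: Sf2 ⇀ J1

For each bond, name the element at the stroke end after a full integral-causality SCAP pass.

b0 →J1
b1 →TF1
b2 →J2
b3 →Sf1
b4 →Sf2

b3 →Sf1  (Sf1: flow source, stroke at near end)
b4 →Sf2  (Sf2: flow source, stroke at near end)
b0 →J1  (J1 needs exactly one e-in)
b1 →TF1  (TF1: transformer flips bond 0)
b2 →J2  (1-jn J2 has f-setter on 1)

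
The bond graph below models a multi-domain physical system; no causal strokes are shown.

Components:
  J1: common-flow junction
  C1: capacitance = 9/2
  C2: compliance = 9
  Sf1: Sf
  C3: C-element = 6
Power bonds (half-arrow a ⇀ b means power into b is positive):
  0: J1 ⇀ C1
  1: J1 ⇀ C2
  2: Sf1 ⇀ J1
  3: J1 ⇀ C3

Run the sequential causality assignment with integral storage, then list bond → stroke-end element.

β2 stroke at Sf1  (Sf1 (Sf) sets flow on bond)
β0 stroke at J1  (common-f at J1 fixed by 2)
β1 stroke at J1  (J1 flow already set via bond 2)
β3 stroke at J1  (J1 flow already set via bond 2)

b0 stroke→J1
b1 stroke→J1
b2 stroke→Sf1
b3 stroke→J1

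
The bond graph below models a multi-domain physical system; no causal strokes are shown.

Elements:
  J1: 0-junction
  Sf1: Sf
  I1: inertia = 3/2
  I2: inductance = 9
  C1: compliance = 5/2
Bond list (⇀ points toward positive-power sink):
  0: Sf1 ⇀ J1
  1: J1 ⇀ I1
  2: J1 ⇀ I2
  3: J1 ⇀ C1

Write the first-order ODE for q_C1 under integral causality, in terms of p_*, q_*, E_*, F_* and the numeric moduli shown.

dq_C1/dt = F_Sf1 - 2*p_I1/3 - p_I2/9

b0 stroke at Sf1  (source Sf1 imposes f)
b1 stroke at I1  (I1 outputs flow p/I1)
b2 stroke at I2  (I2: I, integral causality)
b3 stroke at J1  (closing 0-jn rule on J1)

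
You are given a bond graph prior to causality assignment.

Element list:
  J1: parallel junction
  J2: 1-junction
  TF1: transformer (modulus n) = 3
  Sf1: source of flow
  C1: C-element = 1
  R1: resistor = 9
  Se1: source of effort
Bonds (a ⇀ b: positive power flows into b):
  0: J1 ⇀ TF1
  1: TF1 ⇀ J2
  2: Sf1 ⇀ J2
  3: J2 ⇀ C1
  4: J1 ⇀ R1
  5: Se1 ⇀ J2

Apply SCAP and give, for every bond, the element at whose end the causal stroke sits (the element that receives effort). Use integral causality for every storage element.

#2 stroke→Sf1  (Sf1 (Sf) sets flow on bond)
#5 stroke→J2  (Se1 (Se) sets effort on bond)
#1 stroke→J2  (J2 flow already set via bond 2)
#3 stroke→J2  (J2: bond 2 brought flow, rest push out)
#0 stroke→TF1  (TF TF1: opposite of bond 1)
#4 stroke→J1  (closing 0-jn rule on J1)

b0 stroke→TF1
b1 stroke→J2
b2 stroke→Sf1
b3 stroke→J2
b4 stroke→J1
b5 stroke→J2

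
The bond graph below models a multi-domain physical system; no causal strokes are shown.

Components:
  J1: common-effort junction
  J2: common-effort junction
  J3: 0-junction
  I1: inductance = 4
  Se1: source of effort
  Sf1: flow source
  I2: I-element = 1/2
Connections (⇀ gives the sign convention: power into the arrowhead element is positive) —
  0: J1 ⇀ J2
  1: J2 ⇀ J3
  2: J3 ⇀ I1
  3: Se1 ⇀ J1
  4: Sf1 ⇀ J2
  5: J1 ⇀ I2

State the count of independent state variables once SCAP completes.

#3 →J1  (Se1 (Se) sets effort on bond)
#4 →Sf1  (Sf1 fixes flow; stroke at Sf1)
#0 →J2  (J1: bond 3 brought effort, rest push out)
#5 →I2  (0-jn J1 has e-setter on 3)
#1 →J3  (J2 effort already set via bond 0)
#2 →I1  (0-jn J3 has e-setter on 1)

2  (I1, I2 all integral)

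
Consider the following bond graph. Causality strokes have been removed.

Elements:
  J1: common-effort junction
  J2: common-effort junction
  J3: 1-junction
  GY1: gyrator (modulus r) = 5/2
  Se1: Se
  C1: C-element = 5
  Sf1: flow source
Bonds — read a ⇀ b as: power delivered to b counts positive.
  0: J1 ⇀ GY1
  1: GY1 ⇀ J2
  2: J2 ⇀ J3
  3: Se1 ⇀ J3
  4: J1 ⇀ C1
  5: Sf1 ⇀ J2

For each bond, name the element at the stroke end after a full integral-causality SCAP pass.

b0 stroke at GY1
b1 stroke at GY1
b2 stroke at J2
b3 stroke at J3
b4 stroke at J1
b5 stroke at Sf1

bond 3 stroke at J3  (Se1 (Se) sets effort on bond)
bond 5 stroke at Sf1  (Sf1 fixes flow; stroke at Sf1)
bond 2 stroke at J2  (J3: last free bond brings flow in)
bond 1 stroke at GY1  (0-jn J2 has e-setter on 2)
bond 0 stroke at GY1  (GY GY1: same side as bond 1)
bond 4 stroke at J1  (only one effort-in slot at J1)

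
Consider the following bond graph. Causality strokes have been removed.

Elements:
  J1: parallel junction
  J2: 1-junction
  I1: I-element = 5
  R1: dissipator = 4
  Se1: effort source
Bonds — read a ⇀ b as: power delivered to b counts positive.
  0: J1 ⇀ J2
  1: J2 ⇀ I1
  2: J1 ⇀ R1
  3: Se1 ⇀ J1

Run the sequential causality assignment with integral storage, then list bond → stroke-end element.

bond 0 stroke→J2
bond 1 stroke→I1
bond 2 stroke→R1
bond 3 stroke→J1

b3 →J1  (Se1 (Se) sets effort on bond)
b0 →J2  (common-e at J1 fixed by 3)
b2 →R1  (J1: bond 3 brought effort, rest push out)
b1 →I1  (J2: last free bond brings flow in)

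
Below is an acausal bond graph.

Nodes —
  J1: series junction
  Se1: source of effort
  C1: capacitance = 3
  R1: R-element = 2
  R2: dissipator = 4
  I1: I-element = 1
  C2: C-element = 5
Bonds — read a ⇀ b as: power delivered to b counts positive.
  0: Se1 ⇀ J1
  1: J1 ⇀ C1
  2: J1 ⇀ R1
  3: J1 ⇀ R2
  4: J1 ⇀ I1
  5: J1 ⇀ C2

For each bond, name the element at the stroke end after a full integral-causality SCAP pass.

b0 stroke at J1
b1 stroke at J1
b2 stroke at J1
b3 stroke at J1
b4 stroke at I1
b5 stroke at J1

b0 stroke→J1  (Se1 (Se) sets effort on bond)
b1 stroke→J1  (C1 outputs effort q/C1)
b4 stroke→I1  (I1 outputs flow p/I1)
b2 stroke→J1  (J1 flow already set via bond 4)
b3 stroke→J1  (1-jn J1 has f-setter on 4)
b5 stroke→J1  (J1: bond 4 brought flow, rest push out)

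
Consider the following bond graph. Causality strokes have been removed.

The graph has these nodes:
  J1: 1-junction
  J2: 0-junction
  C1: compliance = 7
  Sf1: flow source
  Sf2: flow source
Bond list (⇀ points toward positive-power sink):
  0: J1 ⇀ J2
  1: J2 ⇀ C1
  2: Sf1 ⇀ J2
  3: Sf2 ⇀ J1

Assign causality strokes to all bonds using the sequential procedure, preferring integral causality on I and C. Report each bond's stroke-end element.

β0 |J1
β1 |J2
β2 |Sf1
β3 |Sf2

β2 stroke at Sf1  (source Sf1 imposes f)
β3 stroke at Sf2  (Sf2: flow source, stroke at near end)
β0 stroke at J1  (J1: bond 3 brought flow, rest push out)
β1 stroke at J2  (J2: last free bond brings effort in)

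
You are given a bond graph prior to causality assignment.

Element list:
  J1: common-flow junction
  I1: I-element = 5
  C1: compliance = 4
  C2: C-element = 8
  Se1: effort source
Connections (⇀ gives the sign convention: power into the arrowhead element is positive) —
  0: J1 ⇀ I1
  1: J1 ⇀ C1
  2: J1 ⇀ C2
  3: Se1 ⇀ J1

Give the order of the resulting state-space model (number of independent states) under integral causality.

3  (C1, C2, I1 all integral)

b3 stroke at J1  (Se1 fixes effort; stroke away)
b0 stroke at I1  (prefer integral on I1)
b1 stroke at J1  (J1 flow already set via bond 0)
b2 stroke at J1  (common-f at J1 fixed by 0)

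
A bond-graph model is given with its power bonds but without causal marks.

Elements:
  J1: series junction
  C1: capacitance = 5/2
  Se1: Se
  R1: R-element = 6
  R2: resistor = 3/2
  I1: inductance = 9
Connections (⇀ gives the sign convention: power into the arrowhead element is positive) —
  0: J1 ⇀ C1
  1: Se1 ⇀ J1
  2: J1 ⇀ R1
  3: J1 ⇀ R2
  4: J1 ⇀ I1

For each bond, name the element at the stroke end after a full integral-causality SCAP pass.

b1 stroke at J1  (Se1: effort source, stroke at far end)
b0 stroke at J1  (C1 outputs effort q/C1)
b4 stroke at I1  (I1: I, integral causality)
b2 stroke at J1  (J1 flow already set via bond 4)
b3 stroke at J1  (1-jn J1 has f-setter on 4)

b0 stroke at J1
b1 stroke at J1
b2 stroke at J1
b3 stroke at J1
b4 stroke at I1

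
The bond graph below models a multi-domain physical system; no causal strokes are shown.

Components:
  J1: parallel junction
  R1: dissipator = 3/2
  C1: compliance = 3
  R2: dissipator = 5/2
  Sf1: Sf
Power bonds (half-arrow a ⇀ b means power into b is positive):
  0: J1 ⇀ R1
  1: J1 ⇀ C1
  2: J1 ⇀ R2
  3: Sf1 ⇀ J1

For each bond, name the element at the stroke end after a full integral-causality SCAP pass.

β0 stroke at R1
β1 stroke at J1
β2 stroke at R2
β3 stroke at Sf1

β3 |Sf1  (Sf1 fixes flow; stroke at Sf1)
β1 |J1  (C1 outputs effort q/C1)
β0 |R1  (0-jn J1 has e-setter on 1)
β2 |R2  (J1 effort already set via bond 1)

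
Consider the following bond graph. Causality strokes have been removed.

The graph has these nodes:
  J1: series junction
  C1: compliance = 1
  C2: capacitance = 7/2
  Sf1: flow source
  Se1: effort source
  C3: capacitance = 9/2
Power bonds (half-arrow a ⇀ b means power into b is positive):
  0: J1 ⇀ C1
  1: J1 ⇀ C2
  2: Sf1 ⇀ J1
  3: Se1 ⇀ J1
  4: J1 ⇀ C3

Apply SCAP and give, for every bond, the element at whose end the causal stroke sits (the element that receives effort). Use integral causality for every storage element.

#0 stroke→J1
#1 stroke→J1
#2 stroke→Sf1
#3 stroke→J1
#4 stroke→J1

b2 |Sf1  (Sf1: flow source, stroke at near end)
b3 |J1  (Se1: effort source, stroke at far end)
b0 |J1  (J1: bond 2 brought flow, rest push out)
b1 |J1  (1-jn J1 has f-setter on 2)
b4 |J1  (J1: bond 2 brought flow, rest push out)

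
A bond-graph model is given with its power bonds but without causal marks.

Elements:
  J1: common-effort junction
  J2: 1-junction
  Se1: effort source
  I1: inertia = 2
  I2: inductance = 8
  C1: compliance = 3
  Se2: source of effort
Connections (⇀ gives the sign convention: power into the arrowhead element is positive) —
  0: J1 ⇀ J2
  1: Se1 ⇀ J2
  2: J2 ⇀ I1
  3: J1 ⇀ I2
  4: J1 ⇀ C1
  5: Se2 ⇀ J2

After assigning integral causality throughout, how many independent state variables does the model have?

b1 →J2  (Se1: effort source, stroke at far end)
b5 →J2  (Se2 fixes effort; stroke away)
b2 →I1  (I1 outputs flow p/I1)
b0 →J2  (1-jn J2 has f-setter on 2)
b3 →I2  (I2 outputs flow p/I2)
b4 →J1  (J1 needs exactly one e-in)

3  (C1, I1, I2 all integral)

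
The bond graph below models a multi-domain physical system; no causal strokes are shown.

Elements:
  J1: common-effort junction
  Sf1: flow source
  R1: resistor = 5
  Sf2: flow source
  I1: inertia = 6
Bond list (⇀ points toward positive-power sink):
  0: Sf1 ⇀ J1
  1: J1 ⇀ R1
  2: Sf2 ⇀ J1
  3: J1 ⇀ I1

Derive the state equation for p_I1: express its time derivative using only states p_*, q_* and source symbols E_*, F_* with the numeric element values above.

dp_I1/dt = 5*F_Sf1 + 5*F_Sf2 - 5*p_I1/6

bond 0 →Sf1  (source Sf1 imposes f)
bond 2 →Sf2  (Sf2 fixes flow; stroke at Sf2)
bond 3 →I1  (I1 outputs flow p/I1)
bond 1 →J1  (J1: last free bond brings effort in)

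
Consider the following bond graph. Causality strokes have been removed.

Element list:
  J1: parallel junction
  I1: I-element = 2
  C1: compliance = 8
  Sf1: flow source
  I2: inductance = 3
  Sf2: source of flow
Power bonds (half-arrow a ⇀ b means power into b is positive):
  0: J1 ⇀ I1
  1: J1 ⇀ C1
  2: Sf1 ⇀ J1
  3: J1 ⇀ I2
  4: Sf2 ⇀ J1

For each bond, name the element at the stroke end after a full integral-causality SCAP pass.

bond 0 →I1
bond 1 →J1
bond 2 →Sf1
bond 3 →I2
bond 4 →Sf2

#2 |Sf1  (Sf1 (Sf) sets flow on bond)
#4 |Sf2  (Sf2 (Sf) sets flow on bond)
#0 |I1  (I1 integral (f out))
#1 |J1  (C1: C, integral causality)
#3 |I2  (0-jn J1 has e-setter on 1)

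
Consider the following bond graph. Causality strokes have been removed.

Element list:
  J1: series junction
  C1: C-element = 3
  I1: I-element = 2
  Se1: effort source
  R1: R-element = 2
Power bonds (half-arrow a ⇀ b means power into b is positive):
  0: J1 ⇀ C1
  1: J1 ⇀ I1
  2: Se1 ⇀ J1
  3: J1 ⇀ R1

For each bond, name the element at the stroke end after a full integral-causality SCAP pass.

β0 |J1
β1 |I1
β2 |J1
β3 |J1

bond 2 →J1  (source Se1 imposes e)
bond 0 →J1  (C1: C, integral causality)
bond 1 →I1  (I1 integral (f out))
bond 3 →J1  (1-jn J1 has f-setter on 1)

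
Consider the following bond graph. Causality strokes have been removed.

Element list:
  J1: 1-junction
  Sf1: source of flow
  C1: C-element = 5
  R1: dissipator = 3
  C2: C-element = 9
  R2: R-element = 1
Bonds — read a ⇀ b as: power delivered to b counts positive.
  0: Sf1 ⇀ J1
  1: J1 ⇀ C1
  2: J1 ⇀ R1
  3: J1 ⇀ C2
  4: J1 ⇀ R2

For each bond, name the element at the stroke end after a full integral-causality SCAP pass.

bond 0 stroke at Sf1
bond 1 stroke at J1
bond 2 stroke at J1
bond 3 stroke at J1
bond 4 stroke at J1

β0 →Sf1  (Sf1 fixes flow; stroke at Sf1)
β1 →J1  (J1: bond 0 brought flow, rest push out)
β2 →J1  (common-f at J1 fixed by 0)
β3 →J1  (1-jn J1 has f-setter on 0)
β4 →J1  (common-f at J1 fixed by 0)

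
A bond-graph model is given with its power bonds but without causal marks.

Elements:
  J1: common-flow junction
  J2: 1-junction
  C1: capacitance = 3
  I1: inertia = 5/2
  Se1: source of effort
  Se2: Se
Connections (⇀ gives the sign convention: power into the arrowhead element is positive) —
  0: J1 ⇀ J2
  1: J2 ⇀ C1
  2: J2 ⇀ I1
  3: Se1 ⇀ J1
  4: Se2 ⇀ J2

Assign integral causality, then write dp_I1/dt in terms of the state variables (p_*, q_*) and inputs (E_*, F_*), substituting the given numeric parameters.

bond 3 →J1  (Se1 (Se) sets effort on bond)
bond 4 →J2  (Se2 fixes effort; stroke away)
bond 0 →J2  (closing 1-jn rule on J1)
bond 1 →J2  (C1 outputs effort q/C1)
bond 2 →I1  (J2 needs exactly one f-in)

dp_I1/dt = E_Se1 + E_Se2 - q_C1/3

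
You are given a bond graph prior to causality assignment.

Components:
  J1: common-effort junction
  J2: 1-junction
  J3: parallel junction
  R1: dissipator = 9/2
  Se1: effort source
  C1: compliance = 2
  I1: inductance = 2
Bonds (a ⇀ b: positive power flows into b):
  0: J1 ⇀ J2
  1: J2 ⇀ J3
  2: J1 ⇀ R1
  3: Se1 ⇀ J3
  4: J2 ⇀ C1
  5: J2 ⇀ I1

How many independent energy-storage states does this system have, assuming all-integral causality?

b3 stroke→J3  (source Se1 imposes e)
b1 stroke→J2  (J3 effort already set via bond 3)
b4 stroke→J2  (C1 integral (e out))
b5 stroke→I1  (I1 outputs flow p/I1)
b0 stroke→J2  (J2 flow already set via bond 5)
b2 stroke→J1  (J1: last free bond brings effort in)

2  (C1, I1 all integral)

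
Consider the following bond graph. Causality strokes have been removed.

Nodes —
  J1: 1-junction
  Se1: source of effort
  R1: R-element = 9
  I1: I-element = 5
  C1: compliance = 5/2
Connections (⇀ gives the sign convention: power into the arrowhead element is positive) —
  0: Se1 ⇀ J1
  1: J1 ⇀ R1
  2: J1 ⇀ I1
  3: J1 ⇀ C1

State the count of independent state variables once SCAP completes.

β0 stroke at J1  (Se1 fixes effort; stroke away)
β2 stroke at I1  (I1 outputs flow p/I1)
β1 stroke at J1  (J1 flow already set via bond 2)
β3 stroke at J1  (J1: bond 2 brought flow, rest push out)

2  (C1, I1 all integral)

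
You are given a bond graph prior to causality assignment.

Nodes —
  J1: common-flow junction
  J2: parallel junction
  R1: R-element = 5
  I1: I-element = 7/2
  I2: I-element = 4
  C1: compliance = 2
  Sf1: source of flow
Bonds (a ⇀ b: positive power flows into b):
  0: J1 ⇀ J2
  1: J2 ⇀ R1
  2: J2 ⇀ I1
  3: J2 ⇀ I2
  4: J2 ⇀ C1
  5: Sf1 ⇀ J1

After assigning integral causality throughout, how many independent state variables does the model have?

β5 stroke→Sf1  (Sf1 fixes flow; stroke at Sf1)
β0 stroke→J1  (1-jn J1 has f-setter on 5)
β2 stroke→I1  (prefer integral on I1)
β3 stroke→I2  (I2: I, integral causality)
β4 stroke→J2  (prefer integral on C1)
β1 stroke→R1  (J2 effort already set via bond 4)

3  (C1, I1, I2 all integral)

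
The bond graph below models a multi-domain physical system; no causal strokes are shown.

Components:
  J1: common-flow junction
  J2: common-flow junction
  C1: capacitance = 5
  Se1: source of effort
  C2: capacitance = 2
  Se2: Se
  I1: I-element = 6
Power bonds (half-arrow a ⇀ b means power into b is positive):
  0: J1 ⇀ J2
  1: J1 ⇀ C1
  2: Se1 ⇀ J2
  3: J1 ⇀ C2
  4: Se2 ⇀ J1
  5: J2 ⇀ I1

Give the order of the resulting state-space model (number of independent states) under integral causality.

3  (C1, C2, I1 all integral)

β2 stroke→J2  (Se1: effort source, stroke at far end)
β4 stroke→J1  (Se2 (Se) sets effort on bond)
β1 stroke→J1  (C1 outputs effort q/C1)
β3 stroke→J1  (C2 outputs effort q/C2)
β0 stroke→J2  (closing 1-jn rule on J1)
β5 stroke→I1  (only one flow-in slot at J2)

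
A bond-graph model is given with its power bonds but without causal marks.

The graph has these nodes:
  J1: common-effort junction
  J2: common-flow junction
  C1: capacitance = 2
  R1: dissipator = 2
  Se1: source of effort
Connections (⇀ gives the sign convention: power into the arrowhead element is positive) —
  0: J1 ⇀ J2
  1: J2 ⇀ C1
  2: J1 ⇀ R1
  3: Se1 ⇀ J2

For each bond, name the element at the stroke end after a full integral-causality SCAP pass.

bond 0 |J1
bond 1 |J2
bond 2 |R1
bond 3 |J2

β3 |J2  (source Se1 imposes e)
β1 |J2  (C1 integral (e out))
β0 |J1  (only one flow-in slot at J2)
β2 |R1  (J1 effort already set via bond 0)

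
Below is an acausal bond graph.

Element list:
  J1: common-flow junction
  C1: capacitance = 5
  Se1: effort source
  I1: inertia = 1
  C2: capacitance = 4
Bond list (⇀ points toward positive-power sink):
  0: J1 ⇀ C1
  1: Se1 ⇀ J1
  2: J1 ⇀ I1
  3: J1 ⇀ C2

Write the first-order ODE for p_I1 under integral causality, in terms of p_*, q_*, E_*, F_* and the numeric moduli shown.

#1 →J1  (Se1 (Se) sets effort on bond)
#0 →J1  (prefer integral on C1)
#2 →I1  (prefer integral on I1)
#3 →J1  (J1: bond 2 brought flow, rest push out)

dp_I1/dt = E_Se1 - q_C1/5 - q_C2/4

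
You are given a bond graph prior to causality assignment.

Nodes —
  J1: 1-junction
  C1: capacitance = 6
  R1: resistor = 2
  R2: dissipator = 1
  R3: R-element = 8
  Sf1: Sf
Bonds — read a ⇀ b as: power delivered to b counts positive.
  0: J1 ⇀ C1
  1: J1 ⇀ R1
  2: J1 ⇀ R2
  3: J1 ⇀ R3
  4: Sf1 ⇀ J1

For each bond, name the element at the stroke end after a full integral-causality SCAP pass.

β0 →J1
β1 →J1
β2 →J1
β3 →J1
β4 →Sf1

β4 stroke at Sf1  (source Sf1 imposes f)
β0 stroke at J1  (J1 flow already set via bond 4)
β1 stroke at J1  (J1 flow already set via bond 4)
β2 stroke at J1  (1-jn J1 has f-setter on 4)
β3 stroke at J1  (1-jn J1 has f-setter on 4)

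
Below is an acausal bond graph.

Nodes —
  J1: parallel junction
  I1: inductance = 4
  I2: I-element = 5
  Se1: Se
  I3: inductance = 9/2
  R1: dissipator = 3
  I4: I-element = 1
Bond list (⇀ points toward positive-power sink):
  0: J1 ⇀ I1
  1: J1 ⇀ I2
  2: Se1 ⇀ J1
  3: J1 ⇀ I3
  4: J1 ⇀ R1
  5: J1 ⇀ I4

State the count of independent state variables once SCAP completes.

4  (I1, I2, I3, I4 all integral)

β2 stroke→J1  (Se1 (Se) sets effort on bond)
β0 stroke→I1  (J1 effort already set via bond 2)
β1 stroke→I2  (J1 effort already set via bond 2)
β3 stroke→I3  (J1: bond 2 brought effort, rest push out)
β4 stroke→R1  (J1: bond 2 brought effort, rest push out)
β5 stroke→I4  (common-e at J1 fixed by 2)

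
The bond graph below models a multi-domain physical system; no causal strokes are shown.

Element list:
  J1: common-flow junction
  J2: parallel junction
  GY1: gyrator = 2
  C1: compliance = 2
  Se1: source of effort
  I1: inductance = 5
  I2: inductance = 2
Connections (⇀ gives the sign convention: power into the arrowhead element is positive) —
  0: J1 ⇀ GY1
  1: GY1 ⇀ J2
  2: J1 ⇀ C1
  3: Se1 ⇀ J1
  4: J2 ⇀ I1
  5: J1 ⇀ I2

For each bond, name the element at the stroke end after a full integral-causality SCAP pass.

bond 0 →J1
bond 1 →J2
bond 2 →J1
bond 3 →J1
bond 4 →I1
bond 5 →I2

β3 stroke→J1  (source Se1 imposes e)
β2 stroke→J1  (C1 outputs effort q/C1)
β4 stroke→I1  (I1: I, integral causality)
β1 stroke→J2  (J2 needs exactly one e-in)
β0 stroke→J1  (GY GY1: same side as bond 1)
β5 stroke→I2  (closing 1-jn rule on J1)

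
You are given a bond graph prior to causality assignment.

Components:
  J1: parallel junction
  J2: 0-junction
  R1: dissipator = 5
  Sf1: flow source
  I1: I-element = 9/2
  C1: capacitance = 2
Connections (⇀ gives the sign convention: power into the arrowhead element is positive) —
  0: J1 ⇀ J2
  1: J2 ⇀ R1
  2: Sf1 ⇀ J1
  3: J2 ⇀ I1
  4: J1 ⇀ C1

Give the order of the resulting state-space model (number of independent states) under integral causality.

bond 2 stroke→Sf1  (Sf1 fixes flow; stroke at Sf1)
bond 3 stroke→I1  (I1 outputs flow p/I1)
bond 4 stroke→J1  (C1 integral (e out))
bond 0 stroke→J2  (J1 effort already set via bond 4)
bond 1 stroke→R1  (J2 effort already set via bond 0)

2  (C1, I1 all integral)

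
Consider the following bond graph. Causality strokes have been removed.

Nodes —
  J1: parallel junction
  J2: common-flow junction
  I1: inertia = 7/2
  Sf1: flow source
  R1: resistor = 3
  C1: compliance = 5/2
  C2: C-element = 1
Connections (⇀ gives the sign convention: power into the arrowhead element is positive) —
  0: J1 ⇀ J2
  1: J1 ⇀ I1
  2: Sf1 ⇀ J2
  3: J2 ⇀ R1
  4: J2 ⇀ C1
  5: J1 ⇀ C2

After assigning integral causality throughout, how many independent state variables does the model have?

3  (C1, C2, I1 all integral)

b2 stroke→Sf1  (Sf1: flow source, stroke at near end)
b0 stroke→J2  (J2: bond 2 brought flow, rest push out)
b3 stroke→J2  (J2: bond 2 brought flow, rest push out)
b4 stroke→J2  (common-f at J2 fixed by 2)
b1 stroke→I1  (I1: I, integral causality)
b5 stroke→J1  (closing 0-jn rule on J1)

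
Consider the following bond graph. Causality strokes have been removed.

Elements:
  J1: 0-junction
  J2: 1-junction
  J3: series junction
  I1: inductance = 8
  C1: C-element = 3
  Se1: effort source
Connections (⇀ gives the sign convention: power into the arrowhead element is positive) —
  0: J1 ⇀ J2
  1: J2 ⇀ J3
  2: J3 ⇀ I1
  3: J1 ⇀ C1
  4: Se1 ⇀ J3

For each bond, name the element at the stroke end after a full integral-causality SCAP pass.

β4 |J3  (Se1 fixes effort; stroke away)
β2 |I1  (I1: I, integral causality)
β1 |J3  (J3: bond 2 brought flow, rest push out)
β0 |J2  (J2: bond 1 brought flow, rest push out)
β3 |J1  (only one effort-in slot at J1)

β0 stroke→J2
β1 stroke→J3
β2 stroke→I1
β3 stroke→J1
β4 stroke→J3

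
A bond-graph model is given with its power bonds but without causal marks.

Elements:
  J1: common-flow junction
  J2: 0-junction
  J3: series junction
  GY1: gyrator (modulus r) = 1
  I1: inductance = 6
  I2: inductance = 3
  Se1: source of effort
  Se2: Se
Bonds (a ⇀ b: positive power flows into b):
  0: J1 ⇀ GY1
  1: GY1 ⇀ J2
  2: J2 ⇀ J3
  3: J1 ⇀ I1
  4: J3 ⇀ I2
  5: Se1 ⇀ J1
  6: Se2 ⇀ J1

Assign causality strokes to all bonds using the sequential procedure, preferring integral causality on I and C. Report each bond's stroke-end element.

#5 stroke→J1  (Se1: effort source, stroke at far end)
#6 stroke→J1  (Se2: effort source, stroke at far end)
#3 stroke→I1  (prefer integral on I1)
#0 stroke→J1  (common-f at J1 fixed by 3)
#1 stroke→J2  (through GY1, causality inverts; strokes same side of GY1)
#2 stroke→J3  (common-e at J2 fixed by 1)
#4 stroke→I2  (only one flow-in slot at J3)

bond 0 stroke at J1
bond 1 stroke at J2
bond 2 stroke at J3
bond 3 stroke at I1
bond 4 stroke at I2
bond 5 stroke at J1
bond 6 stroke at J1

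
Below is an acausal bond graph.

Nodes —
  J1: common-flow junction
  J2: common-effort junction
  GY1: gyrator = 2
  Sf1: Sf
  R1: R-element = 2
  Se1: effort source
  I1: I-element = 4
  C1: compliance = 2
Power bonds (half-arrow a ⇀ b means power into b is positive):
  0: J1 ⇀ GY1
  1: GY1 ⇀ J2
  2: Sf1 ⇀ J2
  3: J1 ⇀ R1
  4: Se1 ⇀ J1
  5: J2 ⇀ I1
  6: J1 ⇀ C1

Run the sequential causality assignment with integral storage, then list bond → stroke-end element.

b2 stroke→Sf1  (Sf1: flow source, stroke at near end)
b4 stroke→J1  (Se1 fixes effort; stroke away)
b5 stroke→I1  (I1 outputs flow p/I1)
b1 stroke→J2  (closing 0-jn rule on J2)
b0 stroke→J1  (GY GY1: same side as bond 1)
b6 stroke→J1  (C1 integral (e out))
b3 stroke→R1  (J1: last free bond brings flow in)

β0 →J1
β1 →J2
β2 →Sf1
β3 →R1
β4 →J1
β5 →I1
β6 →J1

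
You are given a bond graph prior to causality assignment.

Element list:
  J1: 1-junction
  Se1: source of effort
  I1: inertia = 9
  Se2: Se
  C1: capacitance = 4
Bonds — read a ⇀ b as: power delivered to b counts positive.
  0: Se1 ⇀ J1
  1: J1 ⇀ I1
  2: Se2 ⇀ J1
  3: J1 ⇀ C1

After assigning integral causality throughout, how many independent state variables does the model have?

2  (C1, I1 all integral)

b0 stroke→J1  (source Se1 imposes e)
b2 stroke→J1  (source Se2 imposes e)
b1 stroke→I1  (I1 integral (f out))
b3 stroke→J1  (1-jn J1 has f-setter on 1)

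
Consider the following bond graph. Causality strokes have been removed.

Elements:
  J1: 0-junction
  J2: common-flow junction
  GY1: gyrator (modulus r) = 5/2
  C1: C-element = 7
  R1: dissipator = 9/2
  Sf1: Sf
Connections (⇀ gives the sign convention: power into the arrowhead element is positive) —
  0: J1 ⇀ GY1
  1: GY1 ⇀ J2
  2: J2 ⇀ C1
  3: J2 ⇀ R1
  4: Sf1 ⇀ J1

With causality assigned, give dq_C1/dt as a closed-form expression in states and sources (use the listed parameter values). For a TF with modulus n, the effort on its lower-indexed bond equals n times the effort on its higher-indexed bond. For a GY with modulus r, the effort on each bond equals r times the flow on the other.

dq_C1/dt = 5*F_Sf1/9 - 2*q_C1/63

bond 4 stroke at Sf1  (Sf1 (Sf) sets flow on bond)
bond 0 stroke at J1  (J1: last free bond brings effort in)
bond 1 stroke at J2  (GY GY1: same side as bond 0)
bond 2 stroke at J2  (C1 integral (e out))
bond 3 stroke at R1  (only one flow-in slot at J2)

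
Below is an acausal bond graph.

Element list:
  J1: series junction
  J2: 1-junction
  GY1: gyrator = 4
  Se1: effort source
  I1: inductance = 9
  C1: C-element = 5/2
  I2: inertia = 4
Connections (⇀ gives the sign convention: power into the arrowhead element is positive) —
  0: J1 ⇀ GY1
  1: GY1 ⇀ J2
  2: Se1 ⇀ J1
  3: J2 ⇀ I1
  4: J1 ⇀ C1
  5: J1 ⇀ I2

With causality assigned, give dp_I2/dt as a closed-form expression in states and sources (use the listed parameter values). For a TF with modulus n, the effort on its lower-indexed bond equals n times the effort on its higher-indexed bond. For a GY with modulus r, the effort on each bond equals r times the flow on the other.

dp_I2/dt = E_Se1 - 4*p_I1/9 - 2*q_C1/5

#2 stroke→J1  (source Se1 imposes e)
#3 stroke→I1  (prefer integral on I1)
#1 stroke→J2  (1-jn J2 has f-setter on 3)
#0 stroke→J1  (through GY1, causality inverts; strokes same side of GY1)
#4 stroke→J1  (C1 integral (e out))
#5 stroke→I2  (only one flow-in slot at J1)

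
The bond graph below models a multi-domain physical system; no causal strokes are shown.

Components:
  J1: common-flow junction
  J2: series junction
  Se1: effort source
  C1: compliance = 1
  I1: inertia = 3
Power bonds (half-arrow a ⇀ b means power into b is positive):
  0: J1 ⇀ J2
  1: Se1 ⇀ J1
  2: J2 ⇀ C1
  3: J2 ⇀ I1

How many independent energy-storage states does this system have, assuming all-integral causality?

bond 1 →J1  (Se1 fixes effort; stroke away)
bond 0 →J2  (closing 1-jn rule on J1)
bond 2 →J2  (prefer integral on C1)
bond 3 →I1  (J2: last free bond brings flow in)

2  (C1, I1 all integral)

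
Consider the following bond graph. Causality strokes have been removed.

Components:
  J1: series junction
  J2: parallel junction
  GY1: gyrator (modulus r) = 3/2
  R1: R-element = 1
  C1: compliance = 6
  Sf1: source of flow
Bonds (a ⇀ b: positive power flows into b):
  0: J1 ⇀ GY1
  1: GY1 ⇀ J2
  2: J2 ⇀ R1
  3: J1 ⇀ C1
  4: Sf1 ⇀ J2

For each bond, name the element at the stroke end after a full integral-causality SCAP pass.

bond 0 |GY1
bond 1 |GY1
bond 2 |J2
bond 3 |J1
bond 4 |Sf1

bond 4 →Sf1  (Sf1: flow source, stroke at near end)
bond 3 →J1  (C1 integral (e out))
bond 0 →GY1  (only one flow-in slot at J1)
bond 1 →GY1  (GY1 both-in/both-out from 0)
bond 2 →J2  (J2 needs exactly one e-in)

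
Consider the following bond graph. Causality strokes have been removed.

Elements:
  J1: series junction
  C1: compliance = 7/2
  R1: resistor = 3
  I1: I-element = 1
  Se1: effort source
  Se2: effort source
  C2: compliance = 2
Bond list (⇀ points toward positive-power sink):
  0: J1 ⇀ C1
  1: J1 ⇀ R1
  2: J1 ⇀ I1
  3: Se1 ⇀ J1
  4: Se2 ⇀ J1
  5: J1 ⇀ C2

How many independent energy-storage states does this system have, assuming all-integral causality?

3  (C1, C2, I1 all integral)

β3 stroke→J1  (source Se1 imposes e)
β4 stroke→J1  (Se2: effort source, stroke at far end)
β0 stroke→J1  (prefer integral on C1)
β2 stroke→I1  (I1: I, integral causality)
β1 stroke→J1  (J1 flow already set via bond 2)
β5 stroke→J1  (J1: bond 2 brought flow, rest push out)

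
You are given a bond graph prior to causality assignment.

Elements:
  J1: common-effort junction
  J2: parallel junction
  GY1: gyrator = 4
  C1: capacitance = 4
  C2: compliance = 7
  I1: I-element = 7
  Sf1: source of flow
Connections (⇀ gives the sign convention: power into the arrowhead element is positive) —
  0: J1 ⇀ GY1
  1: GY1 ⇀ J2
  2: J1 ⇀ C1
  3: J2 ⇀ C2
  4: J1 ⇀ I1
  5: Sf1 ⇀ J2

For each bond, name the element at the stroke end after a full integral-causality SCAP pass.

β5 →Sf1  (Sf1 (Sf) sets flow on bond)
β2 →J1  (prefer integral on C1)
β0 →GY1  (0-jn J1 has e-setter on 2)
β4 →I1  (J1: bond 2 brought effort, rest push out)
β1 →GY1  (GY GY1: same side as bond 0)
β3 →J2  (only one effort-in slot at J2)

β0 →GY1
β1 →GY1
β2 →J1
β3 →J2
β4 →I1
β5 →Sf1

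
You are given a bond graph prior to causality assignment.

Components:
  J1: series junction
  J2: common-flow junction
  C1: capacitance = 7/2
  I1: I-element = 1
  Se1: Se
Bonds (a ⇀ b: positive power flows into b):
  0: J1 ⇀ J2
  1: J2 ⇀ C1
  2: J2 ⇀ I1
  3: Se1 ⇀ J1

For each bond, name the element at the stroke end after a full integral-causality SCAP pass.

β0 stroke→J2
β1 stroke→J2
β2 stroke→I1
β3 stroke→J1

b3 stroke at J1  (Se1 fixes effort; stroke away)
b0 stroke at J2  (J1 needs exactly one f-in)
b1 stroke at J2  (C1 integral (e out))
b2 stroke at I1  (closing 1-jn rule on J2)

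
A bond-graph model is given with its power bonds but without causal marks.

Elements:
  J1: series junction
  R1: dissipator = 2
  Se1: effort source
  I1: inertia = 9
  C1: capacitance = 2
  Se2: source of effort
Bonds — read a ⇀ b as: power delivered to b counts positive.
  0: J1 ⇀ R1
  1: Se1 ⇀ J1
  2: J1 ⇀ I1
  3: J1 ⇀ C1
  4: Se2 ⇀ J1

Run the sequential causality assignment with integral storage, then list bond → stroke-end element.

β1 stroke→J1  (source Se1 imposes e)
β4 stroke→J1  (Se2 (Se) sets effort on bond)
β2 stroke→I1  (I1: I, integral causality)
β0 stroke→J1  (1-jn J1 has f-setter on 2)
β3 stroke→J1  (1-jn J1 has f-setter on 2)

bond 0 stroke at J1
bond 1 stroke at J1
bond 2 stroke at I1
bond 3 stroke at J1
bond 4 stroke at J1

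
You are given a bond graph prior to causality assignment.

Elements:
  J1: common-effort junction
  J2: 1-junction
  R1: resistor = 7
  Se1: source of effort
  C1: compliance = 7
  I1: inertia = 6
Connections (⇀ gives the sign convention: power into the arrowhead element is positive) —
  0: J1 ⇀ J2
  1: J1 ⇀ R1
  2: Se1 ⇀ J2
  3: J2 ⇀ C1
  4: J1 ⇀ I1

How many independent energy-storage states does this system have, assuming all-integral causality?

2  (C1, I1 all integral)

β2 stroke at J2  (Se1: effort source, stroke at far end)
β3 stroke at J2  (C1 outputs effort q/C1)
β0 stroke at J1  (J2: last free bond brings flow in)
β1 stroke at R1  (J1: bond 0 brought effort, rest push out)
β4 stroke at I1  (J1: bond 0 brought effort, rest push out)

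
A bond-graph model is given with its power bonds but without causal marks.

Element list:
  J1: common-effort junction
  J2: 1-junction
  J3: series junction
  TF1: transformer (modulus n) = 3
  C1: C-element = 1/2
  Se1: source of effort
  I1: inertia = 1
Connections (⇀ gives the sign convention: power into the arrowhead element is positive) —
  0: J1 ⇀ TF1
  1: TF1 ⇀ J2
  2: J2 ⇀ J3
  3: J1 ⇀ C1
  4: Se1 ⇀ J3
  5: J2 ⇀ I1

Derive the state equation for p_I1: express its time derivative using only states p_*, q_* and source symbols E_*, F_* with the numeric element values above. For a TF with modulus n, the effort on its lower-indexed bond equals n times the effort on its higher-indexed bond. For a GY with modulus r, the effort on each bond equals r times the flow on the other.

dp_I1/dt = E_Se1 + 2*q_C1/3

#4 →J3  (Se1: effort source, stroke at far end)
#2 →J2  (only one flow-in slot at J3)
#3 →J1  (C1 outputs effort q/C1)
#0 →TF1  (J1 effort already set via bond 3)
#1 →J2  (TF1 one-in-one-out from 0)
#5 →I1  (only one flow-in slot at J2)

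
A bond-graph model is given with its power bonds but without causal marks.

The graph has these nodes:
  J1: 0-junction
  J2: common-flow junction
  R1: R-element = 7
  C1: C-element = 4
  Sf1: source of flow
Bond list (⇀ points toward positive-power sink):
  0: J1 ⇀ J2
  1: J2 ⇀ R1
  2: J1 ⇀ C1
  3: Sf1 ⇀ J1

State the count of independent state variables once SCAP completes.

1  (C1 all integral)

β3 |Sf1  (Sf1 fixes flow; stroke at Sf1)
β2 |J1  (prefer integral on C1)
β0 |J2  (0-jn J1 has e-setter on 2)
β1 |R1  (J2: last free bond brings flow in)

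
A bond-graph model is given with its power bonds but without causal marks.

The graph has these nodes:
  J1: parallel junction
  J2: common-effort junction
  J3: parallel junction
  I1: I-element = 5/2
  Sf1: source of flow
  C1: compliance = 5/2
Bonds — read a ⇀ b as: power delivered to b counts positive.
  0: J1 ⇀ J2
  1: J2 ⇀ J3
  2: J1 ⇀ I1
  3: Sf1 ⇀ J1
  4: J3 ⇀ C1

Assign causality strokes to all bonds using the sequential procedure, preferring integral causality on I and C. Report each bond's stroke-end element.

#3 stroke at Sf1  (Sf1 (Sf) sets flow on bond)
#2 stroke at I1  (prefer integral on I1)
#0 stroke at J1  (closing 0-jn rule on J1)
#1 stroke at J2  (only one effort-in slot at J2)
#4 stroke at J3  (closing 0-jn rule on J3)

#0 stroke at J1
#1 stroke at J2
#2 stroke at I1
#3 stroke at Sf1
#4 stroke at J3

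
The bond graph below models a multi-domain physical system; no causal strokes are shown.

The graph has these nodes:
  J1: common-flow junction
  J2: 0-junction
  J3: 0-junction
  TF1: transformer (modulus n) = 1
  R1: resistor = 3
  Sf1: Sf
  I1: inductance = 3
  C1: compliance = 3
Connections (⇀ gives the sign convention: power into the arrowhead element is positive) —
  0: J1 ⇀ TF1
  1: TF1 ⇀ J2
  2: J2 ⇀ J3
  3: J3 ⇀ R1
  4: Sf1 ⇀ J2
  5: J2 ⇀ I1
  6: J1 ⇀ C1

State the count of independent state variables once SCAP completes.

2  (C1, I1 all integral)

bond 4 →Sf1  (source Sf1 imposes f)
bond 5 →I1  (I1 outputs flow p/I1)
bond 6 →J1  (C1 outputs effort q/C1)
bond 0 →TF1  (only one flow-in slot at J1)
bond 1 →J2  (TF1 one-in-one-out from 0)
bond 2 →J3  (0-jn J2 has e-setter on 1)
bond 3 →R1  (0-jn J3 has e-setter on 2)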